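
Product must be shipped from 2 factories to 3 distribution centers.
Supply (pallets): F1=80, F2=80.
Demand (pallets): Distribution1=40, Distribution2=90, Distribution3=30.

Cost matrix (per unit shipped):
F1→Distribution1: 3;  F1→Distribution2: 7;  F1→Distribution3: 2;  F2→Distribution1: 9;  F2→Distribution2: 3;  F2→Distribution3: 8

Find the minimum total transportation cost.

490

An optimal shipping plan:
  F1–Distribution1: 40 pallets
  F1–Distribution2: 10 pallets
  F1–Distribution3: 30 pallets
  F2–Distribution2: 80 pallets
Total cost = 490.
(Supply check: F1 ships 80; F2 ships 80.)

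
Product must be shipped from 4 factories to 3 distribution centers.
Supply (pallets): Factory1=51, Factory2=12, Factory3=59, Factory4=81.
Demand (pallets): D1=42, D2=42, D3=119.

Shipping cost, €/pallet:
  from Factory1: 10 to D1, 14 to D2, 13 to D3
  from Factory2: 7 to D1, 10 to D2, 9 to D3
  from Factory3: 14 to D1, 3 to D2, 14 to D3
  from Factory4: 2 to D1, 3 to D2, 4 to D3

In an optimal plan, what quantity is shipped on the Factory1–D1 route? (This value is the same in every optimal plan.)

42

Optimal shipments:
  Factory1–D1: 42 × €10 = €420
  Factory1–D3: 9 × €13 = €117
  Factory2–D3: 12 × €9 = €108
  Factory3–D2: 42 × €3 = €126
  Factory3–D3: 17 × €14 = €238
  Factory4–D3: 81 × €4 = €324
Total cost = €1333.
So Factory1→D1 carries 42 pallets.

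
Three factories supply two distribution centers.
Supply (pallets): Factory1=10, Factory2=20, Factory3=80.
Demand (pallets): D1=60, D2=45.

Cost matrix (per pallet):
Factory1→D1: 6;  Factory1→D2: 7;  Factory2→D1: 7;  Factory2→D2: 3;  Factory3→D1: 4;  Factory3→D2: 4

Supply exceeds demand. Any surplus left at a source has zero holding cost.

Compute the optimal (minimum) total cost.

410

One minimum-cost allocation:
  Factory1–D1: 5 × 6 = 30
  Factory2–D2: 20 × 3 = 60
  Factory3–D1: 55 × 4 = 220
  Factory3–D2: 25 × 4 = 100
Total = 30 + 60 + 220 + 100 = 410.
(Supply check: Factory1 ships 5; Factory2 ships 20; Factory3 ships 80.)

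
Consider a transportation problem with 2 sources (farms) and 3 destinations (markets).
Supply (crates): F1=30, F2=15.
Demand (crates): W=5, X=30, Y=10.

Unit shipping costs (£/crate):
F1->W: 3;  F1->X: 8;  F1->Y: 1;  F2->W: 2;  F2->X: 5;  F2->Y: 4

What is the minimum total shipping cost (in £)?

220

One minimum-cost allocation:
  F1 to W: 5 × £3 = £15
  F1 to X: 15 × £8 = £120
  F1 to Y: 10 × £1 = £10
  F2 to X: 15 × £5 = £75
Total = 15 + 120 + 10 + 75 = £220.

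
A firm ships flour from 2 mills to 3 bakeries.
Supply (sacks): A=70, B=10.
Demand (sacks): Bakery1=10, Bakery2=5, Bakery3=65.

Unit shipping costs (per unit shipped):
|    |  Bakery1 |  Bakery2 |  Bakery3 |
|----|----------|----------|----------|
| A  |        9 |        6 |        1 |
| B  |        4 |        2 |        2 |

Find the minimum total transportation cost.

135

One minimum-cost allocation:
  A→Bakery2: 5 × 6 = 30
  A→Bakery3: 65 × 1 = 65
  B→Bakery1: 10 × 4 = 40
Total = 30 + 65 + 40 = 135.
(Supply check: A ships 70; B ships 10.)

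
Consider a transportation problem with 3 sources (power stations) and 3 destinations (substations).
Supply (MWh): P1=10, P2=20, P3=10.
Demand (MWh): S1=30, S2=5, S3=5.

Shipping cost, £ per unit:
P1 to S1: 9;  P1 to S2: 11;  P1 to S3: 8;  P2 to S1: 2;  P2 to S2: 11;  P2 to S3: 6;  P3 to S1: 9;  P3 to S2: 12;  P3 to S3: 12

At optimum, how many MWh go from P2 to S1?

Optimal shipments:
  P1→S2: 5 × £11 = £55
  P1→S3: 5 × £8 = £40
  P2→S1: 20 × £2 = £40
  P3→S1: 10 × £9 = £90
Total cost = £225.
So P2→S1 carries 20 MWh.

20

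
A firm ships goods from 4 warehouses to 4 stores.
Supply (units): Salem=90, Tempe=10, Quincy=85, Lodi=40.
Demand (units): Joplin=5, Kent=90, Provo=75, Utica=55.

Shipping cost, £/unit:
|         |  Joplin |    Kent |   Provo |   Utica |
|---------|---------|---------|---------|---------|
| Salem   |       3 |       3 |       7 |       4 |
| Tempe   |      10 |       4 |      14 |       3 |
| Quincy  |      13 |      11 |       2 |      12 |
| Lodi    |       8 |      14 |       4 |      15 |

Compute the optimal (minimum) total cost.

1100

One minimum-cost allocation:
  Salem to Kent: 45 units
  Salem to Utica: 45 units
  Tempe to Utica: 10 units
  Quincy to Kent: 45 units
  Quincy to Provo: 40 units
  Lodi to Joplin: 5 units
  Lodi to Provo: 35 units
Total cost = £1100.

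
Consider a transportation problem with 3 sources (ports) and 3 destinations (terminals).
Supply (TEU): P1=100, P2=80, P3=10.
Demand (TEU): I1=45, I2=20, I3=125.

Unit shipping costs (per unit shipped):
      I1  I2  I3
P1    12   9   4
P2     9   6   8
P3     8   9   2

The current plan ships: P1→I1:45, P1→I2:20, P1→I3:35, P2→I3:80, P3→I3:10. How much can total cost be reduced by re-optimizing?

Current plan cost = 45·12 + 20·9 + 35·4 + 80·8 + 10·2 = 1520.
Optimal plan:
  P1–I3: 100 × 4 = 400
  P2–I1: 45 × 9 = 405
  P2–I2: 20 × 6 = 120
  P2–I3: 15 × 8 = 120
  P3–I3: 10 × 2 = 20
Optimal cost = 1065.
Saving = 1520 − 1065 = 455.

455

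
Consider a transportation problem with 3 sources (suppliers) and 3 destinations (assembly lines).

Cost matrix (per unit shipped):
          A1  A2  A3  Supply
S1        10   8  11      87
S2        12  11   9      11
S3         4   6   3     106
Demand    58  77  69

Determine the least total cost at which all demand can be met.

Optimal allocation:
  S1→A1: 10 batches
  S1→A2: 77 batches
  S2→A3: 11 batches
  S3→A1: 48 batches
  S3→A3: 58 batches
Total cost = 1181.
(Supply check: S1 ships 87; S2 ships 11; S3 ships 106.)

1181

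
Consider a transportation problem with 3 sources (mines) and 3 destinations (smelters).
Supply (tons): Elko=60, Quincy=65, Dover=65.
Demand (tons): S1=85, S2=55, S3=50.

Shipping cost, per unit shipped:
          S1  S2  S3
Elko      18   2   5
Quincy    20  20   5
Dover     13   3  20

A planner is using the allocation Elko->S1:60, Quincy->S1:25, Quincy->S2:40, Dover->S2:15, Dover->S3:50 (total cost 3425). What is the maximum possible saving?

Current plan cost = 60·18 + 25·20 + 40·20 + 15·3 + 50·20 = 3425.
Optimal plan:
  Elko to S1: 5 × 18 = 90
  Elko to S2: 55 × 2 = 110
  Quincy to S1: 15 × 20 = 300
  Quincy to S3: 50 × 5 = 250
  Dover to S1: 65 × 13 = 845
Optimal cost = 1595.
Saving = 3425 − 1595 = 1830.

1830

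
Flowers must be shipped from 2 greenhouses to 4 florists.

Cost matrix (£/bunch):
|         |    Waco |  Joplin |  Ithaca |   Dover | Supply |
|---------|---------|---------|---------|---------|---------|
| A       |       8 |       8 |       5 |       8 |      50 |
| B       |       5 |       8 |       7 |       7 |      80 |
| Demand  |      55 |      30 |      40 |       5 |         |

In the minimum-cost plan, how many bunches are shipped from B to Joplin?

Optimal shipments:
  A->Joplin: 10 × £8 = £80
  A->Ithaca: 40 × £5 = £200
  B->Waco: 55 × £5 = £275
  B->Joplin: 20 × £8 = £160
  B->Dover: 5 × £7 = £35
Total cost = £750.
So B→Joplin carries 20 bunches.

20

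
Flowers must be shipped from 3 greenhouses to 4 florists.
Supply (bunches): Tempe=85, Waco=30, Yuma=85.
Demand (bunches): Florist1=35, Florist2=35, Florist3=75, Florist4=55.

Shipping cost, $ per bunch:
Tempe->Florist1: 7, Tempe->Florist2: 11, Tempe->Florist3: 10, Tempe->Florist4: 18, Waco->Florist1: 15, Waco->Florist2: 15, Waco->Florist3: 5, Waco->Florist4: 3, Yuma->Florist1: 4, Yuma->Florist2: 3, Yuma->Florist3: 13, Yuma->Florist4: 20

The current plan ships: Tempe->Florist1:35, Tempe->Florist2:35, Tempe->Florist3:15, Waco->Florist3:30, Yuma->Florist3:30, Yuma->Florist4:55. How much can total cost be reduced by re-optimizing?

Current plan cost = 35·7 + 35·11 + 15·10 + 30·5 + 30·13 + 55·20 = $2420.
Optimal plan:
  Tempe–Florist3: 75 × $10 = $750
  Tempe–Florist4: 10 × $18 = $180
  Waco–Florist4: 30 × $3 = $90
  Yuma–Florist1: 35 × $4 = $140
  Yuma–Florist2: 35 × $3 = $105
  Yuma–Florist4: 15 × $20 = $300
Optimal cost = $1565.
Saving = 2420 − 1565 = $855.

855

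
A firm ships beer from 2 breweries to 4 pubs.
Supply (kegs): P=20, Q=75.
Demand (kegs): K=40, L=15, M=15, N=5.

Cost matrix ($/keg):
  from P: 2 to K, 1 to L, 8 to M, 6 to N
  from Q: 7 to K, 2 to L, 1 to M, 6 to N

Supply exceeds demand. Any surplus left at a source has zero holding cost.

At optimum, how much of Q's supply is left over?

Minimum-cost shipments:
  P→K: 20 × $2 = $40
  Q→K: 20 × $7 = $140
  Q→L: 15 × $2 = $30
  Q→M: 15 × $1 = $15
  Q→N: 5 × $6 = $30
Total cost = $255.
Q ships 55 of its 75, leaving 20.

20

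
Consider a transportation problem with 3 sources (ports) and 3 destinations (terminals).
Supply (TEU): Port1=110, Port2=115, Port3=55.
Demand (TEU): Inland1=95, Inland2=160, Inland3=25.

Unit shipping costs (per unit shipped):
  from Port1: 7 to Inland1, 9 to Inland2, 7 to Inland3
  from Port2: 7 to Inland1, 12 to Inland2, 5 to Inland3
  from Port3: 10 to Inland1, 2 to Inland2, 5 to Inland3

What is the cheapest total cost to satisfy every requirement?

1845

A cheapest plan:
  Port1→Inland1: 5 × 7 = 35
  Port1→Inland2: 105 × 9 = 945
  Port2→Inland1: 90 × 7 = 630
  Port2→Inland3: 25 × 5 = 125
  Port3→Inland2: 55 × 2 = 110
Total = 35 + 945 + 630 + 125 + 110 = 1845.
(Supply check: Port1 ships 110; Port2 ships 115; Port3 ships 55.)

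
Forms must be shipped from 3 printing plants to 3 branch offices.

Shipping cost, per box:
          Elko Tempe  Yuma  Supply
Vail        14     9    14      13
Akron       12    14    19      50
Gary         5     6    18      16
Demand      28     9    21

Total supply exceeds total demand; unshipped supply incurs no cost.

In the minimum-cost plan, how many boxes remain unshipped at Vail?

0

Minimum-cost shipments:
  Vail–Yuma: 13 × 14 = 182
  Akron–Elko: 21 × 12 = 252
  Akron–Yuma: 8 × 19 = 152
  Gary–Elko: 7 × 5 = 35
  Gary–Tempe: 9 × 6 = 54
Total cost = 675.
Vail ships 13 of its 13, leaving 0.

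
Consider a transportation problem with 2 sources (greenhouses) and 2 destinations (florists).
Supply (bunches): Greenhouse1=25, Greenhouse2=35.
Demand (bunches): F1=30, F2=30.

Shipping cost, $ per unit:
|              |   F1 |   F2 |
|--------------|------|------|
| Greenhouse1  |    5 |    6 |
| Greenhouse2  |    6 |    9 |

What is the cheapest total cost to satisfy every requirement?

375

An optimal shipping plan:
  Greenhouse1→F2: 25 × $6 = $150
  Greenhouse2→F1: 30 × $6 = $180
  Greenhouse2→F2: 5 × $9 = $45
Total = 150 + 180 + 45 = $375.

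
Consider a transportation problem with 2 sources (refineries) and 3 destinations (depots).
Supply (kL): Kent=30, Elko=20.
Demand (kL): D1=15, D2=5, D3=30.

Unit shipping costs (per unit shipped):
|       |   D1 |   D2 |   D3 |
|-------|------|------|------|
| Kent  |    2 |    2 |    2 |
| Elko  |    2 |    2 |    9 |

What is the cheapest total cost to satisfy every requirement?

100

A cheapest plan:
  Kent→D3: 30 × 2 = 60
  Elko→D1: 15 × 2 = 30
  Elko→D2: 5 × 2 = 10
Total = 60 + 30 + 10 = 100.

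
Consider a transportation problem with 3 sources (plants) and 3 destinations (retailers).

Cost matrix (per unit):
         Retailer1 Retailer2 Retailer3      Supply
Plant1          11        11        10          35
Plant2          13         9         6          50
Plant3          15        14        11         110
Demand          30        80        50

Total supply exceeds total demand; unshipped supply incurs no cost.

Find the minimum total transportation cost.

1735

Optimal allocation:
  Plant1→Retailer1: 30 × 11 = 330
  Plant1→Retailer2: 5 × 11 = 55
  Plant2→Retailer2: 50 × 9 = 450
  Plant3→Retailer2: 25 × 14 = 350
  Plant3→Retailer3: 50 × 11 = 550
Total = 330 + 55 + 450 + 350 + 550 = 1735.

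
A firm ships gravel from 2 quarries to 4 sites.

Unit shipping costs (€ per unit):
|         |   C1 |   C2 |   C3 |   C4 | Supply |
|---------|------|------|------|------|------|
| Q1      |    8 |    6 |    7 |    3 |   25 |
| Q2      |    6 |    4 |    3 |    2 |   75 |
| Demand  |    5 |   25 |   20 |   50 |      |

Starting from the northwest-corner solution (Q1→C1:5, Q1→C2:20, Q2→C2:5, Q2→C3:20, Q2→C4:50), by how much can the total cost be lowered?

Current plan cost = 5·8 + 20·6 + 5·4 + 20·3 + 50·2 = €340.
Optimal plan:
  Q1->C4: 25 × €3 = €75
  Q2->C1: 5 × €6 = €30
  Q2->C2: 25 × €4 = €100
  Q2->C3: 20 × €3 = €60
  Q2->C4: 25 × €2 = €50
Optimal cost = €315.
Saving = 340 − 315 = €25.

25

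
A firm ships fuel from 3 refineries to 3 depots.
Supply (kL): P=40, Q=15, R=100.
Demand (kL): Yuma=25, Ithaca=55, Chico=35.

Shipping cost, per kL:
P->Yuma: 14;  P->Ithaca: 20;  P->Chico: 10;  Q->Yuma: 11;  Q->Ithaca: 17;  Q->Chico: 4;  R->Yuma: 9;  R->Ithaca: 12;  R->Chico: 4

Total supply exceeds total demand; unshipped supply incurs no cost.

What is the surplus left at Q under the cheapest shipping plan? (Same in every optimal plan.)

Minimum-cost shipments:
  Q->Chico: 15 × 4 = 60
  R->Yuma: 25 × 9 = 225
  R->Ithaca: 55 × 12 = 660
  R->Chico: 20 × 4 = 80
Total cost = 1025.
Q ships 15 of its 15, leaving 0.

0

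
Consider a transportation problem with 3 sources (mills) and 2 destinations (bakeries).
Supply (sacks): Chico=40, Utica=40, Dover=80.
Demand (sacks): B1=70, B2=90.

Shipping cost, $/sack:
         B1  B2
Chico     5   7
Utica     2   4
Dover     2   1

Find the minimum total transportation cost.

380

One minimum-cost allocation:
  Chico->B1: 40 sacks
  Utica->B1: 30 sacks
  Utica->B2: 10 sacks
  Dover->B2: 80 sacks
Total cost = $380.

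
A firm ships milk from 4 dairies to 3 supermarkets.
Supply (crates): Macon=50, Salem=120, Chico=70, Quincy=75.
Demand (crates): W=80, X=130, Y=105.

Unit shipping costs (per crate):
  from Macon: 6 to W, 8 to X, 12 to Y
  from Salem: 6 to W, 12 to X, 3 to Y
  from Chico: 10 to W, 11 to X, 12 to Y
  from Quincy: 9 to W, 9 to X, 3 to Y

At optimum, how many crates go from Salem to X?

Solving gives:
  Macon→X: 50 × 8 = 400
  Salem→W: 80 × 6 = 480
  Salem→Y: 40 × 3 = 120
  Chico→X: 70 × 11 = 770
  Quincy→X: 10 × 9 = 90
  Quincy→Y: 65 × 3 = 195
Total cost = 2055.
The route Salem→X is not used.

0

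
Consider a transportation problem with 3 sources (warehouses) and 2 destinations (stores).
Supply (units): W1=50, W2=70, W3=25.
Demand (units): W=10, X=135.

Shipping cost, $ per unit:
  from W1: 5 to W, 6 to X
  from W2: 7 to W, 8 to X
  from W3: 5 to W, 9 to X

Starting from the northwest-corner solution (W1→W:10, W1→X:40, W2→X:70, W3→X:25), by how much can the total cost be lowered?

Current plan cost = 10·5 + 40·6 + 70·8 + 25·9 = $1075.
Optimal plan:
  W1->X: 50 × $6 = $300
  W2->X: 70 × $8 = $560
  W3->W: 10 × $5 = $50
  W3->X: 15 × $9 = $135
Optimal cost = $1045.
Saving = 1075 − 1045 = $30.

30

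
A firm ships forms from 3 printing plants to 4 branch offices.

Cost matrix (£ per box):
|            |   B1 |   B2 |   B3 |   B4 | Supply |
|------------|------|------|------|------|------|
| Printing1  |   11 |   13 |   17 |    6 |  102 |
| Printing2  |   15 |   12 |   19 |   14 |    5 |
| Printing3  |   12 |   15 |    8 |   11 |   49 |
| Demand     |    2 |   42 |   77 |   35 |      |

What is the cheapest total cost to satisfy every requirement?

1641

One minimum-cost allocation:
  Printing1→B1: 2 boxes
  Printing1→B2: 37 boxes
  Printing1→B3: 28 boxes
  Printing1→B4: 35 boxes
  Printing2→B2: 5 boxes
  Printing3→B3: 49 boxes
Total cost = £1641.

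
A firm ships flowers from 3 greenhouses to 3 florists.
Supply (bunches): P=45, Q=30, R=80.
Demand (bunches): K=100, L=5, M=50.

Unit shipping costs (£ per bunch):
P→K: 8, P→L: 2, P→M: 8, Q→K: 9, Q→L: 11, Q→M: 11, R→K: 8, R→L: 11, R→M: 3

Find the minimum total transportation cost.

990

A cheapest plan:
  P to K: 40 × £8 = £320
  P to L: 5 × £2 = £10
  Q to K: 30 × £9 = £270
  R to K: 30 × £8 = £240
  R to M: 50 × £3 = £150
Total = 320 + 10 + 270 + 240 + 150 = £990.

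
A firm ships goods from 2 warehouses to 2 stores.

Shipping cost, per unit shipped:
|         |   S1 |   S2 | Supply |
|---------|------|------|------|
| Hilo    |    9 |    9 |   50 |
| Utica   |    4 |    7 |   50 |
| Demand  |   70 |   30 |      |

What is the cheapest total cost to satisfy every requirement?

650

An optimal shipping plan:
  Hilo->S1: 20 × 9 = 180
  Hilo->S2: 30 × 9 = 270
  Utica->S1: 50 × 4 = 200
Total = 180 + 270 + 200 = 650.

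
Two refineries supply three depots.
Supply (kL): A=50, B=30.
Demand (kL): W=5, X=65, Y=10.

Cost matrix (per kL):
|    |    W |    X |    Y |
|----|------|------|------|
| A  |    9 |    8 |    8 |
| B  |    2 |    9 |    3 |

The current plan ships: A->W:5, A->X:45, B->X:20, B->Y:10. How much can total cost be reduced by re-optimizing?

Current plan cost = 5·9 + 45·8 + 20·9 + 10·3 = 615.
Optimal plan:
  A->X: 50 × 8 = 400
  B->W: 5 × 2 = 10
  B->X: 15 × 9 = 135
  B->Y: 10 × 3 = 30
Optimal cost = 575.
Saving = 615 − 575 = 40.

40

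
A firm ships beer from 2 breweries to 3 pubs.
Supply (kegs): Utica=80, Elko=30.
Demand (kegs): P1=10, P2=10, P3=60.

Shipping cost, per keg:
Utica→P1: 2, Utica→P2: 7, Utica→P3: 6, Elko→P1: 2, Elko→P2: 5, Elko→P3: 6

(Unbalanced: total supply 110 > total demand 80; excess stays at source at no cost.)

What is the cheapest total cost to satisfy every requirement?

A cheapest plan:
  Utica→P1: 10 kegs
  Utica→P3: 40 kegs
  Elko→P2: 10 kegs
  Elko→P3: 20 kegs
Total cost = 430.
(Supply check: Utica ships 50; Elko ships 30.)

430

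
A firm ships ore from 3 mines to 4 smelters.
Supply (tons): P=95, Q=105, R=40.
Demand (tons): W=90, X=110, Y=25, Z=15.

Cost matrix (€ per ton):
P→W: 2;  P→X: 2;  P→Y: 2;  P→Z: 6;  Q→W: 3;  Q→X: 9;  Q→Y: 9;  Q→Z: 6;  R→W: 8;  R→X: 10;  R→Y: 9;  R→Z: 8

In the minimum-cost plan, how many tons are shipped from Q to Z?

Optimal shipments:
  P–X: 95 × €2 = €190
  Q–W: 90 × €3 = €270
  Q–Z: 15 × €6 = €90
  R–X: 15 × €10 = €150
  R–Y: 25 × €9 = €225
Total cost = €925.
So Q→Z carries 15 tons.

15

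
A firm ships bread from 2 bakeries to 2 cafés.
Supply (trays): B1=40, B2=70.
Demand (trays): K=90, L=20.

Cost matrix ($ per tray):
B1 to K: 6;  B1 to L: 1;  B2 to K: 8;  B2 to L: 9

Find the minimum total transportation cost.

An optimal shipping plan:
  B1 to K: 20 × $6 = $120
  B1 to L: 20 × $1 = $20
  B2 to K: 70 × $8 = $560
Total = 120 + 20 + 560 = $700.
(Supply check: B1 ships 40; B2 ships 70.)

700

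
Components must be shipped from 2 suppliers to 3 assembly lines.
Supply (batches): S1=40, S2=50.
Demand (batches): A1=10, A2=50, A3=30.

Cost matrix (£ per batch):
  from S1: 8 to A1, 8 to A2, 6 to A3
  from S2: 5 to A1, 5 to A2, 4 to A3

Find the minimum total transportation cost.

510

One minimum-cost allocation:
  S1 to A1: 10 × £8 = £80
  S1 to A3: 30 × £6 = £180
  S2 to A2: 50 × £5 = £250
Total = 80 + 180 + 250 = £510.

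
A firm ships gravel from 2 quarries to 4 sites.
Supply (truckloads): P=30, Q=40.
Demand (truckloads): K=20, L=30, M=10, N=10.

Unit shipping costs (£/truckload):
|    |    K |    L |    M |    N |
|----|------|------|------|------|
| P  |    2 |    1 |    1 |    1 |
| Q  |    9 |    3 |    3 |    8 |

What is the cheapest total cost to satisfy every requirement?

Optimal allocation:
  P to K: 20 × £2 = £40
  P to N: 10 × £1 = £10
  Q to L: 30 × £3 = £90
  Q to M: 10 × £3 = £30
Total = 40 + 10 + 90 + 30 = £170.

170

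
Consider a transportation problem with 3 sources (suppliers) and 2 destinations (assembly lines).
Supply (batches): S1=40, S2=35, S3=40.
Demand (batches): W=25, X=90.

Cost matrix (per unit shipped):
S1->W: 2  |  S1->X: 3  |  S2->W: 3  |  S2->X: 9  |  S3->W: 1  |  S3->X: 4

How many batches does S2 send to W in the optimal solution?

The minimum-cost plan:
  S1->X: 40 batches
  S2->W: 25 batches
  S2->X: 10 batches
  S3->X: 40 batches
Total cost = 445.
So S2→W carries 25 batches.

25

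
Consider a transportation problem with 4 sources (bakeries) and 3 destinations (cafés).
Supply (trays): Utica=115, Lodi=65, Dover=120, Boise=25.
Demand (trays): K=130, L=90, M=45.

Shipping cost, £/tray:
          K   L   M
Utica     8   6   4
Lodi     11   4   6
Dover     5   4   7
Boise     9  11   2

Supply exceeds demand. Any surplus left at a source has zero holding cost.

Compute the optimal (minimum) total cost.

A cheapest plan:
  Utica–K: 10 × £8 = £80
  Utica–L: 25 × £6 = £150
  Utica–M: 20 × £4 = £80
  Lodi–L: 65 × £4 = £260
  Dover–K: 120 × £5 = £600
  Boise–M: 25 × £2 = £50
Total = 80 + 150 + 80 + 260 + 600 + 50 = £1220.

1220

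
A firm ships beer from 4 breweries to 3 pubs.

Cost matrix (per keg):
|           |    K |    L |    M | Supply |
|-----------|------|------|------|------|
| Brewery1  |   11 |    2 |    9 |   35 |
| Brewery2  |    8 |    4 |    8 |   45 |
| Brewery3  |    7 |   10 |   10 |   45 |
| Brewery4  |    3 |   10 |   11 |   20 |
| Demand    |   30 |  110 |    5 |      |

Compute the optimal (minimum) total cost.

730

One minimum-cost allocation:
  Brewery1->L: 35 × 2 = 70
  Brewery2->L: 45 × 4 = 180
  Brewery3->K: 10 × 7 = 70
  Brewery3->L: 30 × 10 = 300
  Brewery3->M: 5 × 10 = 50
  Brewery4->K: 20 × 3 = 60
Total = 70 + 180 + 70 + 300 + 50 + 60 = 730.
(Supply check: Brewery1 ships 35; Brewery2 ships 45; Brewery3 ships 45; Brewery4 ships 20.)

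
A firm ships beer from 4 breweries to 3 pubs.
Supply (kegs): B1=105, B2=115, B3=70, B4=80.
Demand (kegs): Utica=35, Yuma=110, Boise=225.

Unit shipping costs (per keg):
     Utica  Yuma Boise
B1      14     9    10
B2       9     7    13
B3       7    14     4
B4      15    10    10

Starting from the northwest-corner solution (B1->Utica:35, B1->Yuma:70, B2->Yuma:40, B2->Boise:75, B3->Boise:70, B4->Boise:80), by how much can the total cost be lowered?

Current plan cost = 35·14 + 70·9 + 40·7 + 75·13 + 70·4 + 80·10 = 3455.
Optimal plan:
  B1–Yuma: 30 × 9 = 270
  B1–Boise: 75 × 10 = 750
  B2–Utica: 35 × 9 = 315
  B2–Yuma: 80 × 7 = 560
  B3–Boise: 70 × 4 = 280
  B4–Boise: 80 × 10 = 800
Optimal cost = 2975.
Saving = 3455 − 2975 = 480.

480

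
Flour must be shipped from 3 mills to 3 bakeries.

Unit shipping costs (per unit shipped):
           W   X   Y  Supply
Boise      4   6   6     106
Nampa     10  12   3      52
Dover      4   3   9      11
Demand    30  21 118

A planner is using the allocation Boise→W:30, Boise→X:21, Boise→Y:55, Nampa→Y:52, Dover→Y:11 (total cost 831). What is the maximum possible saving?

66

Current plan cost = 30·4 + 21·6 + 55·6 + 52·3 + 11·9 = 831.
Optimal plan:
  Boise–W: 30 × 4 = 120
  Boise–X: 10 × 6 = 60
  Boise–Y: 66 × 6 = 396
  Nampa–Y: 52 × 3 = 156
  Dover–X: 11 × 3 = 33
Optimal cost = 765.
Saving = 831 − 765 = 66.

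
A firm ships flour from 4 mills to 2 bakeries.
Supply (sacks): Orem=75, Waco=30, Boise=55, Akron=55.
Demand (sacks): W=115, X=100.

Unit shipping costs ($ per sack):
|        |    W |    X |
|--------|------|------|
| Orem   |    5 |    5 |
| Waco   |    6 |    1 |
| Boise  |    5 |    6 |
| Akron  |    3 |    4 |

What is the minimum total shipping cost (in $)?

Optimal allocation:
  Orem→W: 5 × $5 = $25
  Orem→X: 70 × $5 = $350
  Waco→X: 30 × $1 = $30
  Boise→W: 55 × $5 = $275
  Akron→W: 55 × $3 = $165
Total = 25 + 350 + 30 + 275 + 165 = $845.

845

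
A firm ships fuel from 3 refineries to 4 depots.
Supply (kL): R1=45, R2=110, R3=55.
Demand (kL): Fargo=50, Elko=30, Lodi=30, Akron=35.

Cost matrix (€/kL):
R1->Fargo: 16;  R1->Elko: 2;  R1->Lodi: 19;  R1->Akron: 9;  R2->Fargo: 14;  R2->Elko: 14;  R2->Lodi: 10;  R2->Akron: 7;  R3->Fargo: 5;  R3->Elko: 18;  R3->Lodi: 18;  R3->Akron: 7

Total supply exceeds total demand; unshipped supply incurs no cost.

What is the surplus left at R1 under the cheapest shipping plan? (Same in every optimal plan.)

Minimum-cost shipments:
  R1 to Elko: 30 × €2 = €60
  R2 to Lodi: 30 × €10 = €300
  R2 to Akron: 30 × €7 = €210
  R3 to Fargo: 50 × €5 = €250
  R3 to Akron: 5 × €7 = €35
Total cost = €855.
R1 ships 30 of its 45, leaving 15.

15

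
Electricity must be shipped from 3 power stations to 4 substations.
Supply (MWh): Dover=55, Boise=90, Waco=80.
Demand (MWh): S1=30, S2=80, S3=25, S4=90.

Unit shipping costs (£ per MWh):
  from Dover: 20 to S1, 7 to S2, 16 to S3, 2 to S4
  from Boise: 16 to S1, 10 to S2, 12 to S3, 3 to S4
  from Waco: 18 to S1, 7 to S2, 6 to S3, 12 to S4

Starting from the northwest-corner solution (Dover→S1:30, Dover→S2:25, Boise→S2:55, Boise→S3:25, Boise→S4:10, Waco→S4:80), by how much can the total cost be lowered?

1185

Current plan cost = 30·20 + 25·7 + 55·10 + 25·12 + 10·3 + 80·12 = £2615.
Optimal plan:
  Dover–S2: 25 × £7 = £175
  Dover–S4: 30 × £2 = £60
  Boise–S1: 30 × £16 = £480
  Boise–S4: 60 × £3 = £180
  Waco–S2: 55 × £7 = £385
  Waco–S3: 25 × £6 = £150
Optimal cost = £1430.
Saving = 2615 − 1430 = £1185.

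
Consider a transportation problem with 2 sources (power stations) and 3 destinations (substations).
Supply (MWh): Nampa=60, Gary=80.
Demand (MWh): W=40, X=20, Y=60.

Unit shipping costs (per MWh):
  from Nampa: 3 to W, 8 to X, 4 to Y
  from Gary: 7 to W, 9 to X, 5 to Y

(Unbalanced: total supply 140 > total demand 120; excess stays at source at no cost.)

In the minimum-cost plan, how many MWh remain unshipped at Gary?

20

An optimal plan:
  Nampa–W: 40 MWh
  Nampa–X: 20 MWh
  Gary–Y: 60 MWh
Total cost = 580.
Gary ships 60 of its 80, leaving 20.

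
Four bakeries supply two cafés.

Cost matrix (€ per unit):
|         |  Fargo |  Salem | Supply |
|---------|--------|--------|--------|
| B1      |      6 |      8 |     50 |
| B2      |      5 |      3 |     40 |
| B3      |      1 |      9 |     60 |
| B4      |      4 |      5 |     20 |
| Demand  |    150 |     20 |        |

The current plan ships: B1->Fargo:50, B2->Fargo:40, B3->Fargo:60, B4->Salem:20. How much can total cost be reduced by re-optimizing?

Current plan cost = 50·6 + 40·5 + 60·1 + 20·5 = €660.
Optimal plan:
  B1 to Fargo: 50 trays
  B2 to Fargo: 20 trays
  B2 to Salem: 20 trays
  B3 to Fargo: 60 trays
  B4 to Fargo: 20 trays
Optimal cost = €600.
Saving = 660 − 600 = €60.

60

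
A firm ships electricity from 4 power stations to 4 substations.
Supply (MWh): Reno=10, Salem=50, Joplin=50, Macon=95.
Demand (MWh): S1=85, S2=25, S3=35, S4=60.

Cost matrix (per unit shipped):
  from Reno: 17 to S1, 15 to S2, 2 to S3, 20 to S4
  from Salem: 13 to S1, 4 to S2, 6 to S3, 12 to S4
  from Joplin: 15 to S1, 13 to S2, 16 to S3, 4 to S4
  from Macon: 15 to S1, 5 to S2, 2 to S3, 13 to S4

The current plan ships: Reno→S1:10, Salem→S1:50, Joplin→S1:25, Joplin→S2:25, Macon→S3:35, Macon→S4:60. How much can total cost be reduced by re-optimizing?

Current plan cost = 10·17 + 50·13 + 25·15 + 25·13 + 35·2 + 60·13 = 2370.
Optimal plan:
  Reno–S3: 10 × 2 = 20
  Salem–S1: 50 × 13 = 650
  Joplin–S4: 50 × 4 = 200
  Macon–S1: 35 × 15 = 525
  Macon–S2: 25 × 5 = 125
  Macon–S3: 25 × 2 = 50
  Macon–S4: 10 × 13 = 130
Optimal cost = 1700.
Saving = 2370 − 1700 = 670.

670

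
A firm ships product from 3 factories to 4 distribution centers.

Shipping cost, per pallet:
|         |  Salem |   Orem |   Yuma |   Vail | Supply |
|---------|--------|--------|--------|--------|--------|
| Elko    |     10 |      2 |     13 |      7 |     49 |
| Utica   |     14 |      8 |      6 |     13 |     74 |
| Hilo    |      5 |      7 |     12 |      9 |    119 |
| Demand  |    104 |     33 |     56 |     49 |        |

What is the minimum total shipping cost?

An optimal shipping plan:
  Elko–Orem: 33 × 2 = 66
  Elko–Vail: 16 × 7 = 112
  Utica–Yuma: 56 × 6 = 336
  Utica–Vail: 18 × 13 = 234
  Hilo–Salem: 104 × 5 = 520
  Hilo–Vail: 15 × 9 = 135
Total = 66 + 112 + 336 + 234 + 520 + 135 = 1403.
(Supply check: Elko ships 49; Utica ships 74; Hilo ships 119.)

1403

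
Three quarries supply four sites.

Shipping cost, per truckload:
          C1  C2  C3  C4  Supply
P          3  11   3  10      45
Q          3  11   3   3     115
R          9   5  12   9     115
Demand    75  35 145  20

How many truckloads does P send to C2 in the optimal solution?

0

Optimal shipments:
  P->C3: 45 × 3 = 135
  Q->C3: 100 × 3 = 300
  Q->C4: 15 × 3 = 45
  R->C1: 75 × 9 = 675
  R->C2: 35 × 5 = 175
  R->C4: 5 × 9 = 45
Total cost = 1375.
The route P→C2 is not used.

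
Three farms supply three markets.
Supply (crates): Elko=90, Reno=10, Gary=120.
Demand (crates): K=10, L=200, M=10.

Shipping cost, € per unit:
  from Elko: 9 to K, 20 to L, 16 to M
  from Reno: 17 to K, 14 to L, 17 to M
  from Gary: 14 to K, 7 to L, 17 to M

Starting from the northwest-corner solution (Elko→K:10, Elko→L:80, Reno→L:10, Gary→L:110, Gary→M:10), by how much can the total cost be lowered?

Current plan cost = 10·9 + 80·20 + 10·14 + 110·7 + 10·17 = €2770.
Optimal plan:
  Elko→K: 10 × €9 = €90
  Elko→L: 70 × €20 = €1400
  Elko→M: 10 × €16 = €160
  Reno→L: 10 × €14 = €140
  Gary→L: 120 × €7 = €840
Optimal cost = €2630.
Saving = 2770 − 2630 = €140.

140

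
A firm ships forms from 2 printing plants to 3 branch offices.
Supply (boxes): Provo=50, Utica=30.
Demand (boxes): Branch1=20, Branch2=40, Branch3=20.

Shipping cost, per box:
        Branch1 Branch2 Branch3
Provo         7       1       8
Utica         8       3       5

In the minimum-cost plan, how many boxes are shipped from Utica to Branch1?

Optimal shipments:
  Provo→Branch1: 10 × 7 = 70
  Provo→Branch2: 40 × 1 = 40
  Utica→Branch1: 10 × 8 = 80
  Utica→Branch3: 20 × 5 = 100
Total cost = 290.
So Utica→Branch1 carries 10 boxes.

10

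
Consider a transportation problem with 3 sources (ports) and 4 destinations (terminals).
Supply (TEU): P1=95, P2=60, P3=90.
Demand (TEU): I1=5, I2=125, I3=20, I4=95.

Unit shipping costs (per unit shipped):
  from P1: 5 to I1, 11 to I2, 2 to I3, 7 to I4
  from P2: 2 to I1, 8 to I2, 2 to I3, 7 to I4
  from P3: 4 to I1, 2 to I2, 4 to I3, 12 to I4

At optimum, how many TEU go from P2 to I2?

35

The minimum-cost plan:
  P1->I4: 95 × 7 = 665
  P2->I1: 5 × 2 = 10
  P2->I2: 35 × 8 = 280
  P2->I3: 20 × 2 = 40
  P3->I2: 90 × 2 = 180
Total cost = 1175.
So P2→I2 carries 35 TEU.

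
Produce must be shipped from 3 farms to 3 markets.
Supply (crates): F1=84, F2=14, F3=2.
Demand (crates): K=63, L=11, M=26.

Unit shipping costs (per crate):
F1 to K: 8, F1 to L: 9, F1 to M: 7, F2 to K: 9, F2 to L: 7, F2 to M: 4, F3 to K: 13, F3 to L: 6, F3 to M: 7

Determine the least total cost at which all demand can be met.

737

A cheapest plan:
  F1 to K: 63 × 8 = 504
  F1 to L: 9 × 9 = 81
  F1 to M: 12 × 7 = 84
  F2 to M: 14 × 4 = 56
  F3 to L: 2 × 6 = 12
Total = 504 + 81 + 84 + 56 + 12 = 737.
(Supply check: F1 ships 84; F2 ships 14; F3 ships 2.)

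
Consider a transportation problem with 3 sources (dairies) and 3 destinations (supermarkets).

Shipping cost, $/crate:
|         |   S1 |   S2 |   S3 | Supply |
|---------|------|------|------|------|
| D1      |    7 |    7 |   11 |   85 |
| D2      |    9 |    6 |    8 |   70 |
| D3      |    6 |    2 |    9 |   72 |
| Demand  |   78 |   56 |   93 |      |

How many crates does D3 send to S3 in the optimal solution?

16

The minimum-cost plan:
  D1–S1: 78 × $7 = $546
  D1–S3: 7 × $11 = $77
  D2–S3: 70 × $8 = $560
  D3–S2: 56 × $2 = $112
  D3–S3: 16 × $9 = $144
Total cost = $1439.
So D3→S3 carries 16 crates.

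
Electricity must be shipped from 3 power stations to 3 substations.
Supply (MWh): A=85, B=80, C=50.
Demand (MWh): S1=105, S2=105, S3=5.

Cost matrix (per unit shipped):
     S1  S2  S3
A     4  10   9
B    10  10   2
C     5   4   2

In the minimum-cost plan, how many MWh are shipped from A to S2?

0

Optimal shipments:
  A–S1: 85 MWh
  B–S1: 20 MWh
  B–S2: 55 MWh
  B–S3: 5 MWh
  C–S2: 50 MWh
Total cost = 1300.
The route A→S2 is not used.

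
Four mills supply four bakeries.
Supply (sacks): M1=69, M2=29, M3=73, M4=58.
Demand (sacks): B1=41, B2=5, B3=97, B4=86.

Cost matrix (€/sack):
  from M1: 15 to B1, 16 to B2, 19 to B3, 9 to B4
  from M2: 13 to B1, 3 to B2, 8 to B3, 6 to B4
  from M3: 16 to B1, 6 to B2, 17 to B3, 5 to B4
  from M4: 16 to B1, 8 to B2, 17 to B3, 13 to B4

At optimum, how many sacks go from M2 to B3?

29

The minimum-cost plan:
  M1–B1: 41 sacks
  M1–B3: 10 sacks
  M1–B4: 18 sacks
  M2–B3: 29 sacks
  M3–B2: 5 sacks
  M3–B4: 68 sacks
  M4–B3: 58 sacks
Total cost = €2555.
So M2→B3 carries 29 sacks.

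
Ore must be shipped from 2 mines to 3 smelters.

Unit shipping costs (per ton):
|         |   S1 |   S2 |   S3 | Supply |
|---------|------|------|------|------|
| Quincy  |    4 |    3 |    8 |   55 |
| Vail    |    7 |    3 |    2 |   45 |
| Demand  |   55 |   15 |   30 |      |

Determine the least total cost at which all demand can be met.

Optimal allocation:
  Quincy->S1: 55 × 4 = 220
  Vail->S2: 15 × 3 = 45
  Vail->S3: 30 × 2 = 60
Total = 220 + 45 + 60 = 325.

325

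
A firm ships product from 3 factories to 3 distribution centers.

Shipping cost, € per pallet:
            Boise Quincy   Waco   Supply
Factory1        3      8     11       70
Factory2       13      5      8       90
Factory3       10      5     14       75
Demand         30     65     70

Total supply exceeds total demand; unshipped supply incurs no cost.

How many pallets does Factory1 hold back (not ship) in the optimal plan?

An optimal plan:
  Factory1–Boise: 30 × €3 = €90
  Factory2–Quincy: 20 × €5 = €100
  Factory2–Waco: 70 × €8 = €560
  Factory3–Quincy: 45 × €5 = €225
Total cost = €975.
Factory1 ships 30 of its 70, leaving 40.

40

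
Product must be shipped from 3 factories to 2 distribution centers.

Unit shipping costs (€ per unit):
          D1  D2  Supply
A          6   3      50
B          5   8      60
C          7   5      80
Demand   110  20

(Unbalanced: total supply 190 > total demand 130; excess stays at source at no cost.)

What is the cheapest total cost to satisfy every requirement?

680

One minimum-cost allocation:
  A→D1: 30 × €6 = €180
  A→D2: 20 × €3 = €60
  B→D1: 60 × €5 = €300
  C→D1: 20 × €7 = €140
Total = 180 + 60 + 300 + 140 = €680.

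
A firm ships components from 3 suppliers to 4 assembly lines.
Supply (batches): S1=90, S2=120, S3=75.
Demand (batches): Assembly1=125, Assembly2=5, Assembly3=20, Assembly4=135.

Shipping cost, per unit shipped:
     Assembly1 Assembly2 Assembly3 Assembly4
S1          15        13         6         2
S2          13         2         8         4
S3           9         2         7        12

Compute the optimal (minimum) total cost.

1855

One minimum-cost allocation:
  S1→Assembly4: 90 × 2 = 180
  S2→Assembly1: 50 × 13 = 650
  S2→Assembly2: 5 × 2 = 10
  S2→Assembly3: 20 × 8 = 160
  S2→Assembly4: 45 × 4 = 180
  S3→Assembly1: 75 × 9 = 675
Total = 180 + 650 + 10 + 160 + 180 + 675 = 1855.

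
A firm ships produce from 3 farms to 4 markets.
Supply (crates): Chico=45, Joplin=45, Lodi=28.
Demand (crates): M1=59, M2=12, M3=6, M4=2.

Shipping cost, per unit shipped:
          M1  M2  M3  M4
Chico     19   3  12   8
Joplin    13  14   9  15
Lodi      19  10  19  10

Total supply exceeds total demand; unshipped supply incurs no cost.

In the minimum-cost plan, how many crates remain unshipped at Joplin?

Minimum-cost shipments:
  Chico→M2: 12 × 3 = 36
  Chico→M3: 6 × 12 = 72
  Chico→M4: 2 × 8 = 16
  Joplin→M1: 45 × 13 = 585
  Lodi→M1: 14 × 19 = 266
Total cost = 975.
Joplin ships 45 of its 45, leaving 0.

0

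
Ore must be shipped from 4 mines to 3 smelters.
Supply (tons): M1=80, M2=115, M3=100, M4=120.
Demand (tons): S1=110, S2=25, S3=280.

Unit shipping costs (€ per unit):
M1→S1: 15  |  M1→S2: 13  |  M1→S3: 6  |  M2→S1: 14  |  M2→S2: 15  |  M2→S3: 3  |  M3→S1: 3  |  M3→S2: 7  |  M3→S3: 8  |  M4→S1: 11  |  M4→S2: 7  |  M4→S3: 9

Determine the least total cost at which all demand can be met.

Optimal allocation:
  M1–S3: 80 × €6 = €480
  M2–S3: 115 × €3 = €345
  M3–S1: 100 × €3 = €300
  M4–S1: 10 × €11 = €110
  M4–S2: 25 × €7 = €175
  M4–S3: 85 × €9 = €765
Total = 480 + 345 + 300 + 110 + 175 + 765 = €2175.
(Supply check: M1 ships 80; M2 ships 115; M3 ships 100; M4 ships 120.)

2175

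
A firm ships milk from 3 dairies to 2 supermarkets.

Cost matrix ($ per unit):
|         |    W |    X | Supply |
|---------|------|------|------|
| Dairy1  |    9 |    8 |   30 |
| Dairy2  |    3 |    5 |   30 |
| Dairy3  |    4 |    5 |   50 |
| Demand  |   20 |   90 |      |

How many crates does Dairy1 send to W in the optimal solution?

0

Optimal shipments:
  Dairy1–X: 30 crates
  Dairy2–W: 20 crates
  Dairy2–X: 10 crates
  Dairy3–X: 50 crates
Total cost = $600.
The route Dairy1→W is not used.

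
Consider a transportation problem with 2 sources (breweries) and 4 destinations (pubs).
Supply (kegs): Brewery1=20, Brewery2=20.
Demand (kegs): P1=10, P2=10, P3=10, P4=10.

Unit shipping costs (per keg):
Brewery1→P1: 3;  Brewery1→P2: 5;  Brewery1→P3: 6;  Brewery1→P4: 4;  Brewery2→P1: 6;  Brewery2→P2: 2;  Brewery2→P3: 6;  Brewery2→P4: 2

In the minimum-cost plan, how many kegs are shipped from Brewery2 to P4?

10

Optimal shipments:
  Brewery1–P1: 10 × 3 = 30
  Brewery1–P3: 10 × 6 = 60
  Brewery2–P2: 10 × 2 = 20
  Brewery2–P4: 10 × 2 = 20
Total cost = 130.
So Brewery2→P4 carries 10 kegs.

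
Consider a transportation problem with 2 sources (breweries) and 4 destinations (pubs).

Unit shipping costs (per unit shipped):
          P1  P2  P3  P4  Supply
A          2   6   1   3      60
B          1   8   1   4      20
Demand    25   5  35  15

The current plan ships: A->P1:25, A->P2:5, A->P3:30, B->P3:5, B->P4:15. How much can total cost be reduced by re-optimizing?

Current plan cost = 25·2 + 5·6 + 30·1 + 5·1 + 15·4 = 175.
Optimal plan:
  A→P1: 5 × 2 = 10
  A→P2: 5 × 6 = 30
  A→P3: 35 × 1 = 35
  A→P4: 15 × 3 = 45
  B→P1: 20 × 1 = 20
Optimal cost = 140.
Saving = 175 − 140 = 35.

35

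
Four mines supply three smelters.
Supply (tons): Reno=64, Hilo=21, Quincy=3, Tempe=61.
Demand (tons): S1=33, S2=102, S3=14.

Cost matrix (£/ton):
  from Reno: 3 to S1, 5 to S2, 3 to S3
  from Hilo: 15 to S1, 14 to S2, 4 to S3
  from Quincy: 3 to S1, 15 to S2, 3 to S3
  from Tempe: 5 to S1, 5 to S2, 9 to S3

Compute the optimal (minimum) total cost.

An optimal shipping plan:
  Reno–S1: 30 × £3 = £90
  Reno–S2: 34 × £5 = £170
  Hilo–S2: 7 × £14 = £98
  Hilo–S3: 14 × £4 = £56
  Quincy–S1: 3 × £3 = £9
  Tempe–S2: 61 × £5 = £305
Total = 90 + 170 + 98 + 56 + 9 + 305 = £728.
(Supply check: Reno ships 64; Hilo ships 21; Quincy ships 3; Tempe ships 61.)

728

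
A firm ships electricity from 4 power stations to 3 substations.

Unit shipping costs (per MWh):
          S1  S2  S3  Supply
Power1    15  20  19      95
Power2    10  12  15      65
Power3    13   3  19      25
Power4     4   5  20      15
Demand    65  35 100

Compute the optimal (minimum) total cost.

2625

A cheapest plan:
  Power1→S3: 95 × 19 = 1805
  Power2→S1: 60 × 10 = 600
  Power2→S3: 5 × 15 = 75
  Power3→S2: 25 × 3 = 75
  Power4→S1: 5 × 4 = 20
  Power4→S2: 10 × 5 = 50
Total = 1805 + 600 + 75 + 75 + 20 + 50 = 2625.
(Supply check: Power1 ships 95; Power2 ships 65; Power3 ships 25; Power4 ships 15.)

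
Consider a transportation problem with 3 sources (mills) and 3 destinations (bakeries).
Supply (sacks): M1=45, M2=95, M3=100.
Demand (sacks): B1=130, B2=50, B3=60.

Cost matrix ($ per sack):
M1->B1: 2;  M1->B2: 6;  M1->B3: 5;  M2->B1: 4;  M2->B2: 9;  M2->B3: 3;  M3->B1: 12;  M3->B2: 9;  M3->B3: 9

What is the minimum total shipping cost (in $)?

One minimum-cost allocation:
  M1 to B1: 45 × $2 = $90
  M2 to B1: 85 × $4 = $340
  M2 to B3: 10 × $3 = $30
  M3 to B2: 50 × $9 = $450
  M3 to B3: 50 × $9 = $450
Total = 90 + 340 + 30 + 450 + 450 = $1360.
(Supply check: M1 ships 45; M2 ships 95; M3 ships 100.)

1360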